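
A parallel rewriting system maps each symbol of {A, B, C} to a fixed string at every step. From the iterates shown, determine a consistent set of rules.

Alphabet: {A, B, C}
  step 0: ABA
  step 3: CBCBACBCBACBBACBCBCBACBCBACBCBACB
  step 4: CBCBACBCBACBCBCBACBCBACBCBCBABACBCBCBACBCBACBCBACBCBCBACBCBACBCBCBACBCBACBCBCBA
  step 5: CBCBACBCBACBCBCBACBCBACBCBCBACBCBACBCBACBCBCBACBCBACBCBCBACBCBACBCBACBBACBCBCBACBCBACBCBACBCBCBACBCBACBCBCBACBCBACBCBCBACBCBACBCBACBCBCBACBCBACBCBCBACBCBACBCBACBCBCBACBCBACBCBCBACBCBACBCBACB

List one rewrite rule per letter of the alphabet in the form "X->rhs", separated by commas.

  step 4 ⇒ step 5: CBCBACBCBACBCBCBACBCBACBCBCBABACBCBCBACBCBACBCBACBCBCBACBCBACBCBCBACBCBACBCBCBA ⇒ CBC·BA·CBC·BA·CB·CBC·BA·CBC·BA·CB·CBC·BA·CBC·BA·CBC·BA·CB·CBC·BA·CBC·BA·CB·CBC·BA·CBC·BA·CBC·BA·CB·BA·CB·CBC·BA·CBC·BA·CBC·BA·CB·CBC·BA·CBC·BA·CB·CBC·BA·CBC·BA·CB·CBC·BA·CBC·BA·CBC·BA·CB·CBC·BA·CBC·BA·CB·CBC·BA·CBC·BA·CBC·BA·CB·CBC·BA·CBC·BA·CB·CBC·BA·CBC·BA·CBC·BA·CB
    A ↦ CB
    B ↦ BA
    C ↦ CBC

A->CB, B->BA, C->CBC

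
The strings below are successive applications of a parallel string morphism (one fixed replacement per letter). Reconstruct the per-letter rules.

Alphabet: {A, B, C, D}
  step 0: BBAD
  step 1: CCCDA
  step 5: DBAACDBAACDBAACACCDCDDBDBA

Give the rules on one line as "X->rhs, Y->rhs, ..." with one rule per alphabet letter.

  step 0 ⇒ step 1: BBAD ⇒ C·C·CD·A
    A ↦ CD
    B ↦ C
    D ↦ A
    C ↦ DB  (constrained at step 1)

A->CD, B->C, C->DB, D->A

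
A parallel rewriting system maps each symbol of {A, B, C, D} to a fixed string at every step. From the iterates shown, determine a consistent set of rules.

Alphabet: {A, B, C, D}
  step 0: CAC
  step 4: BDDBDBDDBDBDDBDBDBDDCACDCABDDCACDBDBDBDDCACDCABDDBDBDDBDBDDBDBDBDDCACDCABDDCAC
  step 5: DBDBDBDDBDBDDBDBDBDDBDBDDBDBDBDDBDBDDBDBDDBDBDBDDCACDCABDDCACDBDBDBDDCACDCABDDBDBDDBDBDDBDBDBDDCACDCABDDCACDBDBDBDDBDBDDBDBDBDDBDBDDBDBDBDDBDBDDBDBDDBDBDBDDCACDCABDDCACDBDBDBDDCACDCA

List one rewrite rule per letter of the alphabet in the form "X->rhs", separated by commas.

A->C, B->DBD, C->DCA, D->BD

  step 4 ⇒ step 5: BDDBDBDDBDBDDBDBDBDDCACDCABDDCACDBDBDBDDCACDCABDDBDBDDBDBDDBDBDBDDCACDCABDDCAC ⇒ DBD·BD·BD·DBD·BD·DBD·BD·BD·DBD·BD·DBD·BD·BD·DBD·BD·DBD·BD·DBD·BD·BD·DCA·C·DCA·BD·DCA·C·DBD·BD·BD·DCA·C·DCA·BD·DBD·BD·DBD·BD·DBD·BD·BD·DCA·C·DCA·BD·DCA·C·DBD·BD·BD·DBD·BD·DBD·BD·BD·DBD·BD·DBD·BD·BD·DBD·BD·DBD·BD·DBD·BD·BD·DCA·C·DCA·BD·DCA·C·DBD·BD·BD·DCA·C·DCA
    A ↦ C
    B ↦ DBD
    C ↦ DCA
    D ↦ BD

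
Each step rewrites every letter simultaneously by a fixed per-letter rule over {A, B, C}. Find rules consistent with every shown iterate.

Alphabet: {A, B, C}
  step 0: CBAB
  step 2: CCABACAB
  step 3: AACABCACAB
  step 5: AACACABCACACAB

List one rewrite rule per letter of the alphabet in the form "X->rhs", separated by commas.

A->C, B->AB, C->A

  step 2 ⇒ step 3: CCABACAB ⇒ A·A·C·AB·C·A·C·AB
    A ↦ C
    B ↦ AB
    C ↦ A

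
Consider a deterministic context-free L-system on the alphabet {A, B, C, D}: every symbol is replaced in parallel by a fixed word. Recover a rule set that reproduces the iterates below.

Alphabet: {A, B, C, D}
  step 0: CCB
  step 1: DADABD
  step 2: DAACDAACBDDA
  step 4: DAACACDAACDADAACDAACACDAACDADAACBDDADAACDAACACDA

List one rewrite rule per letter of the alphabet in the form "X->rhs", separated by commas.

  step 1 ⇒ step 2: DADABD ⇒ DA·AC·DA·AC·BD·DA
    A ↦ AC
    B ↦ BD
    D ↦ DA
  step 0 ⇒ step 1: CCB ⇒ DA·DA·BD
    C ↦ DA

A->AC, B->BD, C->DA, D->DA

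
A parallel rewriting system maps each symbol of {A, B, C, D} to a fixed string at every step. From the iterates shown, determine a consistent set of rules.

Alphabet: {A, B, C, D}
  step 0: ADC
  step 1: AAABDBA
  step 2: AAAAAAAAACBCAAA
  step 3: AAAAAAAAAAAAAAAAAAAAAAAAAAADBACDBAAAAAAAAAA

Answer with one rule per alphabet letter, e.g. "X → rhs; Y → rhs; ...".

  step 2 ⇒ step 3: AAAAAAAAACBCAAA ⇒ AAA·AAA·AAA·AAA·AAA·AAA·AAA·AAA·AAA·DBA·C·DBA·AAA·AAA·AAA
    A ↦ AAA
    B ↦ C
    C ↦ DBA
  step 0 ⇒ step 1: ADC ⇒ AAA·B·DBA
    D ↦ B

A->AAA, B->C, C->DBA, D->B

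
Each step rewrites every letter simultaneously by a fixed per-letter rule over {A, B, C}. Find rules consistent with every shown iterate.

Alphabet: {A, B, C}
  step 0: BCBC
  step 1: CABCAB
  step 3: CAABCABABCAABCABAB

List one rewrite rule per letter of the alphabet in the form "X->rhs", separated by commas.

  step 0 ⇒ step 1: BCBC ⇒ CA·B·CA·B
    B ↦ CA
    C ↦ B
    A ↦ AB  (constrained at step 1)

A->AB, B->CA, C->B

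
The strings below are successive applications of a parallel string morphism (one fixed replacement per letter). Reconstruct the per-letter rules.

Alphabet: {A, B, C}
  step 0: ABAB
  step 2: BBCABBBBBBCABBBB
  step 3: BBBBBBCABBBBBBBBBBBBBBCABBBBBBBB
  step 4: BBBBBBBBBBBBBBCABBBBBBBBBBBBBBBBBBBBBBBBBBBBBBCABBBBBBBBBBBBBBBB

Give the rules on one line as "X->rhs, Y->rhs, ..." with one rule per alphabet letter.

  step 3 ⇒ step 4: BBBBBBCABBBBBBBBBBBBBBCABBBBBBBB ⇒ BB·BB·BB·BB·BB·BB·BB·CA·BB·BB·BB·BB·BB·BB·BB·BB·BB·BB·BB·BB·BB·BB·BB·CA·BB·BB·BB·BB·BB·BB·BB·BB
    A ↦ CA
    B ↦ BB
    C ↦ BB

A->CA, B->BB, C->BB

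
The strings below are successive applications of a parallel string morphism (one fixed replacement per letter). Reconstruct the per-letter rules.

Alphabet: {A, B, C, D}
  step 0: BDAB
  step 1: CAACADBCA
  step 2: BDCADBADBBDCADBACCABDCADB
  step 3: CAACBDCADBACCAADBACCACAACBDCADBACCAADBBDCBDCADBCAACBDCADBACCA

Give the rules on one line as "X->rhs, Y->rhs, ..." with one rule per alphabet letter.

  step 2 ⇒ step 3: BDCADBADBBDCADBACCABDCADB ⇒ CA·AC·BDC·ADB·AC·CA·ADB·AC·CA·CA·AC·BDC·ADB·AC·CA·ADB·BDC·BDC·ADB·CA·AC·BDC·ADB·AC·CA
    A ↦ ADB
    B ↦ CA
    C ↦ BDC
    D ↦ AC

A->ADB, B->CA, C->BDC, D->AC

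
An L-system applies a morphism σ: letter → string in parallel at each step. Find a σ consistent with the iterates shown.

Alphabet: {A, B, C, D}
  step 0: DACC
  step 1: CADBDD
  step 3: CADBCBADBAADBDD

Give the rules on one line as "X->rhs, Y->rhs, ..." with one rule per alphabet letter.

A->ADB, B->BA, C->D, D->C

  step 0 ⇒ step 1: DACC ⇒ C·ADB·D·D
    A ↦ ADB
    C ↦ D
    D ↦ C
    B ↦ BA  (constrained at step 1)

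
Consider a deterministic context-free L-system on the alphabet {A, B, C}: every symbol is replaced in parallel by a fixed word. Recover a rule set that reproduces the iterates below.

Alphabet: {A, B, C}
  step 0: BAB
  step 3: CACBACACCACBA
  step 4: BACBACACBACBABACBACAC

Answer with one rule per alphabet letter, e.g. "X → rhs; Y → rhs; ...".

A->C, B->CA, C->BA

  step 3 ⇒ step 4: CACBACACCACBA ⇒ BA·C·BA·CA·C·BA·C·BA·BA·C·BA·CA·C
    A ↦ C
    B ↦ CA
    C ↦ BA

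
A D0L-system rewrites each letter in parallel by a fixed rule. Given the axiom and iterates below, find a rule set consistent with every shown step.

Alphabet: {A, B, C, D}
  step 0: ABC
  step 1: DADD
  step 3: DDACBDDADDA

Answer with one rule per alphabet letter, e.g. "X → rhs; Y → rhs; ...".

  step 0 ⇒ step 1: ABC ⇒ D·A·DD
    A ↦ D
    B ↦ A
    C ↦ DD
    D ↦ CB  (constrained at step 1)

A->D, B->A, C->DD, D->CB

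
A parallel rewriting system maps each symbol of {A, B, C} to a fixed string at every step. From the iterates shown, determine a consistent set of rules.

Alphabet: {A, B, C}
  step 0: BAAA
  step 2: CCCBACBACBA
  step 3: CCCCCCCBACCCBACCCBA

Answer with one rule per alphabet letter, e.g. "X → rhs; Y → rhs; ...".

A->BA, B->C, C->CC

  step 2 ⇒ step 3: CCCBACBACBA ⇒ CC·CC·CC·C·BA·CC·C·BA·CC·C·BA
    A ↦ BA
    B ↦ C
    C ↦ CC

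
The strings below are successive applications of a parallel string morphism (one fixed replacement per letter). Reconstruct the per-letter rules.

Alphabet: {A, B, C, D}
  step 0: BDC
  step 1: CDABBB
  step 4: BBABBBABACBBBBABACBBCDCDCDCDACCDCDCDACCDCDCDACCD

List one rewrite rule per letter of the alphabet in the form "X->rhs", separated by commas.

A->AC, B->CD, C->BB, D->AB

  step 0 ⇒ step 1: BDC ⇒ CD·AB·BB
    B ↦ CD
    C ↦ BB
    D ↦ AB
    A ↦ AC  (constrained at step 1)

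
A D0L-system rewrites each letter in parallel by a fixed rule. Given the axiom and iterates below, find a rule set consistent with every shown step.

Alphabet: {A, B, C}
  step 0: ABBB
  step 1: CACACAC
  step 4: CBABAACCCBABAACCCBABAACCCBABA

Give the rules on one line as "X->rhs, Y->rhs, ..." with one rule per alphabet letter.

A->C, B->AC, C->BA

  step 0 ⇒ step 1: ABBB ⇒ C·AC·AC·AC
    A ↦ C
    B ↦ AC
    C ↦ BA  (constrained at step 1)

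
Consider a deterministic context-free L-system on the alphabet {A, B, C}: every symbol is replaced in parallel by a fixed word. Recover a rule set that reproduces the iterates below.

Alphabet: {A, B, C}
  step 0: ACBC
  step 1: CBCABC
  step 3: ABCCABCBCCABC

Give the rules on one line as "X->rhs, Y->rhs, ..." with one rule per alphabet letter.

  step 0 ⇒ step 1: ACBC ⇒ C·BC·A·BC
    A ↦ C
    B ↦ A
    C ↦ BC

A->C, B->A, C->BC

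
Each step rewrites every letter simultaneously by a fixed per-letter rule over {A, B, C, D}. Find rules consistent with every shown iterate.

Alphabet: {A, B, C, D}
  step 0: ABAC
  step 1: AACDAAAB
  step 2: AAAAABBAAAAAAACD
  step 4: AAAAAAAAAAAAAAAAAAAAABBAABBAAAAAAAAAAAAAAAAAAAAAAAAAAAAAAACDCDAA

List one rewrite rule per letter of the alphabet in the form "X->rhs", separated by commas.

  step 1 ⇒ step 2: AACDAAAB ⇒ AA·AA·AB·BA·AA·AA·AA·CD
    A ↦ AA
    B ↦ CD
    C ↦ AB
    D ↦ BA

A->AA, B->CD, C->AB, D->BA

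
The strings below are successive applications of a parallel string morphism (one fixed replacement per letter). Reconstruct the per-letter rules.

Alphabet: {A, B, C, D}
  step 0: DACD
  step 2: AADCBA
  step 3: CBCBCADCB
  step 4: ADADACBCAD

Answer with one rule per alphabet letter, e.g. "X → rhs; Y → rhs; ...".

A->CB, B->D, C->A, D->C

  step 3 ⇒ step 4: CBCBCADCB ⇒ A·D·A·D·A·CB·C·A·D
    A ↦ CB
    B ↦ D
    C ↦ A
    D ↦ C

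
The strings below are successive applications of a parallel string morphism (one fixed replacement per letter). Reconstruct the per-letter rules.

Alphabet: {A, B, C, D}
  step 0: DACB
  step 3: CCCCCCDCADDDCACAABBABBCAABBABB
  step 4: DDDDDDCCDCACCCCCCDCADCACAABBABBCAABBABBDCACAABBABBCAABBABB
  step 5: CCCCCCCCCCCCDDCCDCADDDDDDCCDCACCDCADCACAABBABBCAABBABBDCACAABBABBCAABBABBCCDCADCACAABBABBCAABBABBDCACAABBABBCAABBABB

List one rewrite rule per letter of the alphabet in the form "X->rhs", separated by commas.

A->CA, B->ABB, C->D, D->CC

  step 4 ⇒ step 5: DDDDDDCCDCACCCCCCDCADCACAABBABBCAABBABBDCACAABBABBCAABBABB ⇒ CC·CC·CC·CC·CC·CC·D·D·CC·D·CA·D·D·D·D·D·D·CC·D·CA·CC·D·CA·D·CA·CA·ABB·ABB·CA·ABB·ABB·D·CA·CA·ABB·ABB·CA·ABB·ABB·CC·D·CA·D·CA·CA·ABB·ABB·CA·ABB·ABB·D·CA·CA·ABB·ABB·CA·ABB·ABB
    A ↦ CA
    B ↦ ABB
    C ↦ D
    D ↦ CC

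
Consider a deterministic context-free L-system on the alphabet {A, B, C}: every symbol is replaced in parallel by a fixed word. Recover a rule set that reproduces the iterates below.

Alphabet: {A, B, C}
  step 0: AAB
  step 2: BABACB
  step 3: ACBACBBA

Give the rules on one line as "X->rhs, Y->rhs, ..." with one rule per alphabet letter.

  step 2 ⇒ step 3: BABACB ⇒ A·CB·A·CB·B·A
    A ↦ CB
    B ↦ A
    C ↦ B

A->CB, B->A, C->B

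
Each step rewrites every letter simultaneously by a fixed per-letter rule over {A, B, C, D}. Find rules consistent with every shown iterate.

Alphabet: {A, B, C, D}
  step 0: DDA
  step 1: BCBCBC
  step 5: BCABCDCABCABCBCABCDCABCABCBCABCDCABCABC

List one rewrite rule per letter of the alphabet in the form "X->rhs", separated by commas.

  step 0 ⇒ step 1: DDA ⇒ BC·BC·BC
    A ↦ BC
    D ↦ BC
    B ↦ DC  (constrained at step 1)
    C ↦ A  (constrained at step 1)

A->BC, B->DC, C->A, D->BC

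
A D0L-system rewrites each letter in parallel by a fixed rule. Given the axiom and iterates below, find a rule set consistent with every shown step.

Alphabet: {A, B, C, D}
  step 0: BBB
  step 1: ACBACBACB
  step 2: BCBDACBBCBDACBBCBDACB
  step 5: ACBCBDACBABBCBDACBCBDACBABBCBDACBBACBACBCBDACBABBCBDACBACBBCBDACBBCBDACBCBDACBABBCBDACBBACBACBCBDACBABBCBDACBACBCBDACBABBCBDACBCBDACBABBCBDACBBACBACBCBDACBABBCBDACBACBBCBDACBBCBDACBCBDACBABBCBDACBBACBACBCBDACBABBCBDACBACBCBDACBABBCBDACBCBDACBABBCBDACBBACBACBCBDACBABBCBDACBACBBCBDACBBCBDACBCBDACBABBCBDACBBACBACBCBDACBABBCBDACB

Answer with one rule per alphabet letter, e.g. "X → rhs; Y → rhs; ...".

  step 1 ⇒ step 2: ACBACBACB ⇒ B·CBD·ACB·B·CBD·ACB·B·CBD·ACB
    A ↦ B
    B ↦ ACB
    C ↦ CBD
    D ↦ AB  (constrained at step 2)

A->B, B->ACB, C->CBD, D->AB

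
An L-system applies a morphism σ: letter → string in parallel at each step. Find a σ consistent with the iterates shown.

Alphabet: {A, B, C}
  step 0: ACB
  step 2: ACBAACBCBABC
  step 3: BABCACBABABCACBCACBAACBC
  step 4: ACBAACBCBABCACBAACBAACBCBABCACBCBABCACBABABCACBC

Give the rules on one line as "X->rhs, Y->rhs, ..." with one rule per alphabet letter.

A->BA, B->AC, C->BC

  step 3 ⇒ step 4: BABCACBABABCACBCACBAACBC ⇒ AC·BA·AC·BC·BA·BC·AC·BA·AC·BA·AC·BC·BA·BC·AC·BC·BA·BC·AC·BA·BA·BC·AC·BC
    A ↦ BA
    B ↦ AC
    C ↦ BC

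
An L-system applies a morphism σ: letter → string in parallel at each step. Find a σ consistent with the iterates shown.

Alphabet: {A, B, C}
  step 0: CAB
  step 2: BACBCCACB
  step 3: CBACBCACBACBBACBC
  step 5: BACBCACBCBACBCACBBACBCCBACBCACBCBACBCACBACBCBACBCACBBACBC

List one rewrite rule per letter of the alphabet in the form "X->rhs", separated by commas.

  step 2 ⇒ step 3: BACBCCACB ⇒ C·B·ACB·C·ACB·ACB·B·ACB·C
    A ↦ B
    B ↦ C
    C ↦ ACB

A->B, B->C, C->ACB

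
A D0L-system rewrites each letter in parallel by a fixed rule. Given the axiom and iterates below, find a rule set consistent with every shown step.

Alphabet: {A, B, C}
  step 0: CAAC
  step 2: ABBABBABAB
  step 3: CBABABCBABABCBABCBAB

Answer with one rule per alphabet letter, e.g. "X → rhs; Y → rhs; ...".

A->CB, B->AB, C->B

  step 2 ⇒ step 3: ABBABBABAB ⇒ CB·AB·AB·CB·AB·AB·CB·AB·CB·AB
    A ↦ CB
    B ↦ AB
    C ↦ B  (constrained at step 0)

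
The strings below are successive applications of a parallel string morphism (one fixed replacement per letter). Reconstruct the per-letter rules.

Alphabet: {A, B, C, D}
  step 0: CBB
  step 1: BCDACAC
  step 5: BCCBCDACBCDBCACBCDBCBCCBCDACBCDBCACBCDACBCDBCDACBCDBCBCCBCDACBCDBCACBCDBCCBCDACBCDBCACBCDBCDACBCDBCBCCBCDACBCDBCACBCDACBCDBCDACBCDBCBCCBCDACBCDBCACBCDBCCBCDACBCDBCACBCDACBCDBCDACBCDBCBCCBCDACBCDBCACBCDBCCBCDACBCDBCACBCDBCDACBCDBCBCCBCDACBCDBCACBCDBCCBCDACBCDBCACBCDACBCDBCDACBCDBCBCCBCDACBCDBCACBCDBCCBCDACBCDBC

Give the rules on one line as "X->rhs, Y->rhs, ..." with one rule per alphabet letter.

A->BCC, B->AC, C->BCD, D->BC

  step 0 ⇒ step 1: CBB ⇒ BCD·AC·AC
    B ↦ AC
    C ↦ BCD
    A ↦ BCC  (constrained at step 1)
    D ↦ BC  (constrained at step 1)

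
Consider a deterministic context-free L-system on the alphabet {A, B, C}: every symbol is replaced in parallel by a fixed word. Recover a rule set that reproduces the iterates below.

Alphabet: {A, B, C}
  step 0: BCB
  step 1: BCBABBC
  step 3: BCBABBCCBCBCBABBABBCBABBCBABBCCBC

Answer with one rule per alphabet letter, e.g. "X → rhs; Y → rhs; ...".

A->C, B->BC, C->BAB

  step 0 ⇒ step 1: BCB ⇒ BC·BAB·BC
    B ↦ BC
    C ↦ BAB
    A ↦ C  (constrained at step 1)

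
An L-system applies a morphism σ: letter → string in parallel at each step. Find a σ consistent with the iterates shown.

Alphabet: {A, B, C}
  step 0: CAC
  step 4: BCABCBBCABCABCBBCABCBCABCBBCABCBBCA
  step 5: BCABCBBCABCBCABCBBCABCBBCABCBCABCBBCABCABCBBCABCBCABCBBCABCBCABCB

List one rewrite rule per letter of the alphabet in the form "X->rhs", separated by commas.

A->BCB, B->BC, C->A

  step 4 ⇒ step 5: BCABCBBCABCABCBBCABCBCABCBBCABCBBCA ⇒ BC·A·BCB·BC·A·BC·BC·A·BCB·BC·A·BCB·BC·A·BC·BC·A·BCB·BC·A·BC·A·BCB·BC·A·BC·BC·A·BCB·BC·A·BC·BC·A·BCB
    A ↦ BCB
    B ↦ BC
    C ↦ A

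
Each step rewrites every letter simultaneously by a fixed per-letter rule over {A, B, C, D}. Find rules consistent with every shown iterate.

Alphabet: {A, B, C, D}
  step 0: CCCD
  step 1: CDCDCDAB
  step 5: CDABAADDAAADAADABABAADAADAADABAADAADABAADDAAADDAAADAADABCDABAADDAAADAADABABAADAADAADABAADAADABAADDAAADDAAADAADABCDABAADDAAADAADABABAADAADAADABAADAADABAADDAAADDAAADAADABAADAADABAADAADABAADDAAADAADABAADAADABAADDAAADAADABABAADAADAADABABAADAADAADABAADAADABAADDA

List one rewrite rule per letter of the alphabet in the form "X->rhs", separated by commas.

  step 0 ⇒ step 1: CCCD ⇒ CD·CD·CD·AB
    C ↦ CD
    D ↦ AB
    A ↦ AAD  (constrained at step 1)
    B ↦ DA  (constrained at step 1)

A->AAD, B->DA, C->CD, D->AB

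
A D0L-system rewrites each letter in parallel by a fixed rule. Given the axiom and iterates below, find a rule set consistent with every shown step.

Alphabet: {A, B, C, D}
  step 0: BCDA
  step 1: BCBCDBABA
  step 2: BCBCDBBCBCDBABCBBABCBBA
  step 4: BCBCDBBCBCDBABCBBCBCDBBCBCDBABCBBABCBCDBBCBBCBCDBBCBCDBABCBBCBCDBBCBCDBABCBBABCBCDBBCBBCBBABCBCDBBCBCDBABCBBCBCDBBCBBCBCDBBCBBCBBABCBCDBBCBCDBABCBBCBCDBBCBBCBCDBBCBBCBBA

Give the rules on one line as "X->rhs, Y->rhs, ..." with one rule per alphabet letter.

  step 1 ⇒ step 2: BCBCDBABA ⇒ BCB·CDB·BCB·CDB·A·BCB·BA·BCB·BA
    A ↦ BA
    B ↦ BCB
    C ↦ CDB
    D ↦ A

A->BA, B->BCB, C->CDB, D->A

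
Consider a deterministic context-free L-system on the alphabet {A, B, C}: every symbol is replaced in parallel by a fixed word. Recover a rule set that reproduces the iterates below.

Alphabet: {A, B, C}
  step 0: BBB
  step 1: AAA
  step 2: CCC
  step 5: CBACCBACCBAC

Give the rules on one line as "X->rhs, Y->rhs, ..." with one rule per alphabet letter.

  step 1 ⇒ step 2: AAA ⇒ C·C·C
    A ↦ C
  step 0 ⇒ step 1: BBB ⇒ A·A·A
    B ↦ A
    C ↦ CB  (constrained at step 2)

A->C, B->A, C->CB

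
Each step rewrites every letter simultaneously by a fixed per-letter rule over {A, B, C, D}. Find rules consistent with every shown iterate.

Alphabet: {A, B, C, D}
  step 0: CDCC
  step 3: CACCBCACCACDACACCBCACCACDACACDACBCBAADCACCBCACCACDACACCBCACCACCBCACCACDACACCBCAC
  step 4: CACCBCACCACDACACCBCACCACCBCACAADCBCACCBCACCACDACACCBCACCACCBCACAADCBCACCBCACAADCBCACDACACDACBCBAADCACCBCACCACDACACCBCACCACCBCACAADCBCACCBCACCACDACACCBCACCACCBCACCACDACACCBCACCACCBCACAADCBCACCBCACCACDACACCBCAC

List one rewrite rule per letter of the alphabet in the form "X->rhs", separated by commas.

  step 3 ⇒ step 4: CACCBCACCACDACACCBCACCACDACACDACBCBAADCACCBCACCACDACACCBCACCACCBCACCACDACACCBCAC ⇒ CAC·CB·CAC·CAC·DA·CAC·CB·CAC·CAC·CB·CAC·AAD·CB·CAC·CB·CAC·CAC·DA·CAC·CB·CAC·CAC·CB·CAC·AAD·CB·CAC·CB·CAC·AAD·CB·CAC·DA·CAC·DA·CB·CB·AAD·CAC·CB·CAC·CAC·DA·CAC·CB·CAC·CAC·CB·CAC·AAD·CB·CAC·CB·CAC·CAC·DA·CAC·CB·CAC·CAC·CB·CAC·CAC·DA·CAC·CB·CAC·CAC·CB·CAC·AAD·CB·CAC·CB·CAC·CAC·DA·CAC·CB·CAC
    A ↦ CB
    B ↦ DA
    C ↦ CAC
    D ↦ AAD

A->CB, B->DA, C->CAC, D->AAD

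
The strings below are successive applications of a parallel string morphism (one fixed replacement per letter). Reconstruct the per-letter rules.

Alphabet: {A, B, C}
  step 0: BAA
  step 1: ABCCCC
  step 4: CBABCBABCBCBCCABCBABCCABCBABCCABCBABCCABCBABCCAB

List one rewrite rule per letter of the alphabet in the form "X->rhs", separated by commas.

  step 0 ⇒ step 1: BAA ⇒ AB·CC·CC
    A ↦ CC
    B ↦ AB
    C ↦ CB  (constrained at step 1)

A->CC, B->AB, C->CB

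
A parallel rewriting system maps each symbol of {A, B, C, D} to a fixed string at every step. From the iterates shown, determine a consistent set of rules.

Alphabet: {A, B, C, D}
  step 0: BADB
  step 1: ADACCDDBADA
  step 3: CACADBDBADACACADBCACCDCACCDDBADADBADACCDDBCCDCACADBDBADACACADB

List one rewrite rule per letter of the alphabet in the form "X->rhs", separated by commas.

  step 0 ⇒ step 1: BADB ⇒ ADA·CCD·DB·ADA
    A ↦ CCD
    B ↦ ADA
    D ↦ DB
    C ↦ CA  (constrained at step 1)

A->CCD, B->ADA, C->CA, D->DB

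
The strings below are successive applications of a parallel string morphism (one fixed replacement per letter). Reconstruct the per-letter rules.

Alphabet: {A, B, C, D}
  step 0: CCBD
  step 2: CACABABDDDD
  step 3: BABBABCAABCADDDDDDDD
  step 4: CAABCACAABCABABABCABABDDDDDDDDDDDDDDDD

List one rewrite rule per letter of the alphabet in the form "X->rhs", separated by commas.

  step 3 ⇒ step 4: BABBABCAABCADDDDDDDD ⇒ CA·AB·CA·CA·AB·CA·B·AB·AB·CA·B·AB·DD·DD·DD·DD·DD·DD·DD·DD
    A ↦ AB
    B ↦ CA
    C ↦ B
    D ↦ DD

A->AB, B->CA, C->B, D->DD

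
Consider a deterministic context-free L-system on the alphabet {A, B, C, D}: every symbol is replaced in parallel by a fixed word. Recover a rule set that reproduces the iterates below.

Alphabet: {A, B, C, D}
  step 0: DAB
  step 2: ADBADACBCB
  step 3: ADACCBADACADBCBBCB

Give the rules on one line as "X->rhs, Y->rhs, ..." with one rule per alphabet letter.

A->AD, B->CB, C->B, D->AC

  step 2 ⇒ step 3: ADBADACBCB ⇒ AD·AC·CB·AD·AC·AD·B·CB·B·CB
    A ↦ AD
    B ↦ CB
    C ↦ B
    D ↦ AC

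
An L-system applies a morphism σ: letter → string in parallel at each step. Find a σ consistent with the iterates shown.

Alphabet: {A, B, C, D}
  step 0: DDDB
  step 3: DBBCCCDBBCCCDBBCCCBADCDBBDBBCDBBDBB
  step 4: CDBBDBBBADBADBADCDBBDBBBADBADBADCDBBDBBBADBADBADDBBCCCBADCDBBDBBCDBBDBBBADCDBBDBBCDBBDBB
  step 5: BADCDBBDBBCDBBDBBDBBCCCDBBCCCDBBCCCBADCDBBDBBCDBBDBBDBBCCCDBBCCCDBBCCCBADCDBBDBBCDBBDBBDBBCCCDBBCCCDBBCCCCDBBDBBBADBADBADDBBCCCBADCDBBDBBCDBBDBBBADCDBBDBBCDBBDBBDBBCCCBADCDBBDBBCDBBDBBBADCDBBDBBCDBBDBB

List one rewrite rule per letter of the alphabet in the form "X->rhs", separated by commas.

A->CC, B->DBB, C->BAD, D->C

  step 4 ⇒ step 5: CDBBDBBBADBADBADCDBBDBBBADBADBADCDBBDBBBADBADBADDBBCCCBADCDBBDBBCDBBDBBBADCDBBDBBCDBBDBB ⇒ BAD·C·DBB·DBB·C·DBB·DBB·DBB·CC·C·DBB·CC·C·DBB·CC·C·BAD·C·DBB·DBB·C·DBB·DBB·DBB·CC·C·DBB·CC·C·DBB·CC·C·BAD·C·DBB·DBB·C·DBB·DBB·DBB·CC·C·DBB·CC·C·DBB·CC·C·C·DBB·DBB·BAD·BAD·BAD·DBB·CC·C·BAD·C·DBB·DBB·C·DBB·DBB·BAD·C·DBB·DBB·C·DBB·DBB·DBB·CC·C·BAD·C·DBB·DBB·C·DBB·DBB·BAD·C·DBB·DBB·C·DBB·DBB
    A ↦ CC
    B ↦ DBB
    C ↦ BAD
    D ↦ C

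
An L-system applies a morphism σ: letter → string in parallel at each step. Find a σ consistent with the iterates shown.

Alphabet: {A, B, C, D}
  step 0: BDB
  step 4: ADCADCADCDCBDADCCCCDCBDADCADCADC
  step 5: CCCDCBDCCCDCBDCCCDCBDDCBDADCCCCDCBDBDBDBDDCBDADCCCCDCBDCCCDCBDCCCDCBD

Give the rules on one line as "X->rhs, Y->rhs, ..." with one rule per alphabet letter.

  step 4 ⇒ step 5: ADCADCADCDCBDADCCCCDCBDADCADCADC ⇒ CCC·DC·BD·CCC·DC·BD·CCC·DC·BD·DC·BD·A·DC·CCC·DC·BD·BD·BD·BD·DC·BD·A·DC·CCC·DC·BD·CCC·DC·BD·CCC·DC·BD
    A ↦ CCC
    B ↦ A
    C ↦ BD
    D ↦ DC

A->CCC, B->A, C->BD, D->DC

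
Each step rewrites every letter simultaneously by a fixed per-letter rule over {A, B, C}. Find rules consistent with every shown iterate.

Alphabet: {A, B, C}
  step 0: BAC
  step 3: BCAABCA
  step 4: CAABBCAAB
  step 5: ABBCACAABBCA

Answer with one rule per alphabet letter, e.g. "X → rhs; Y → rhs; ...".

A->B, B->CA, C->A

  step 4 ⇒ step 5: CAABBCAAB ⇒ A·B·B·CA·CA·A·B·B·CA
    A ↦ B
    B ↦ CA
    C ↦ A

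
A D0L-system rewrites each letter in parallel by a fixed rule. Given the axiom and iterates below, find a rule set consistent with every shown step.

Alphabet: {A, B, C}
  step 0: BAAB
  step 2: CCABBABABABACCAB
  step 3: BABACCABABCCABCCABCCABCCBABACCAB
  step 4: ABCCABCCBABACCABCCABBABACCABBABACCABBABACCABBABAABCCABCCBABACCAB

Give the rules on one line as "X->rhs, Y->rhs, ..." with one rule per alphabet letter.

  step 3 ⇒ step 4: BABACCABABCCABCCABCCABCCBABACCAB ⇒ AB·CC·AB·CC·BA·BA·CC·AB·CC·AB·BA·BA·CC·AB·BA·BA·CC·AB·BA·BA·CC·AB·BA·BA·AB·CC·AB·CC·BA·BA·CC·AB
    A ↦ CC
    B ↦ AB
    C ↦ BA

A->CC, B->AB, C->BA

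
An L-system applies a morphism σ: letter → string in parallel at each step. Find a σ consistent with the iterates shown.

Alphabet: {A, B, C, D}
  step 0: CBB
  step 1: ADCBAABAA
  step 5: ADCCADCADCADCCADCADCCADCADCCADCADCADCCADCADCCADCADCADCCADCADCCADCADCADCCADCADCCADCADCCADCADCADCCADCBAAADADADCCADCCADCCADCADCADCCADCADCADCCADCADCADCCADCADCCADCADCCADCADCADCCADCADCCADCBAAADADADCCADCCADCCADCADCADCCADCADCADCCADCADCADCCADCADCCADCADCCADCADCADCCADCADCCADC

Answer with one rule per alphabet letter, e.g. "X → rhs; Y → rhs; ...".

  step 0 ⇒ step 1: CBB ⇒ ADC·BAA·BAA
    B ↦ BAA
    C ↦ ADC
    A ↦ AD  (constrained at step 1)
    D ↦ CC  (constrained at step 1)

A->AD, B->BAA, C->ADC, D->CC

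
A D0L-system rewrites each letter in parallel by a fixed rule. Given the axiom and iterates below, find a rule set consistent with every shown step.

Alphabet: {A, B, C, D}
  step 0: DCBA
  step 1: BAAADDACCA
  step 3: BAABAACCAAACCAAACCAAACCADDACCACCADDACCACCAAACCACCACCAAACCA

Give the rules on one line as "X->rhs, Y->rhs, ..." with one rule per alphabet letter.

A->CCA, B->DDA, C->A, D->BAA

  step 0 ⇒ step 1: DCBA ⇒ BAA·A·DDA·CCA
    A ↦ CCA
    B ↦ DDA
    C ↦ A
    D ↦ BAA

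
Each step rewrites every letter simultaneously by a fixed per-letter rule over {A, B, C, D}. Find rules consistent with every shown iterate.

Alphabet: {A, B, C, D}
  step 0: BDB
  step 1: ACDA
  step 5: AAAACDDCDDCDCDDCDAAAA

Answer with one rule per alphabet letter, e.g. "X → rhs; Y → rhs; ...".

  step 0 ⇒ step 1: BDB ⇒ A·CD·A
    B ↦ A
    D ↦ CD
    A ↦ BB  (constrained at step 1)
    C ↦ D  (constrained at step 1)

A->BB, B->A, C->D, D->CD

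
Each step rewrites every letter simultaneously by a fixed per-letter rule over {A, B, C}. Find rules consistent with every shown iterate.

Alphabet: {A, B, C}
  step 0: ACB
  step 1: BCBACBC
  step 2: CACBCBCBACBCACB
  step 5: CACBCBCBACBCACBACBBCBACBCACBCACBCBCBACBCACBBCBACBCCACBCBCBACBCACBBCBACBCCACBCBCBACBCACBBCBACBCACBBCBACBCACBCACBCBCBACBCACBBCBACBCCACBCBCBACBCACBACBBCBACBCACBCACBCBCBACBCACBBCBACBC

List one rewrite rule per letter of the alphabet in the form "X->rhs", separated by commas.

  step 1 ⇒ step 2: BCBACBC ⇒ C·ACB·C·BCB·ACB·C·ACB
    A ↦ BCB
    B ↦ C
    C ↦ ACB

A->BCB, B->C, C->ACB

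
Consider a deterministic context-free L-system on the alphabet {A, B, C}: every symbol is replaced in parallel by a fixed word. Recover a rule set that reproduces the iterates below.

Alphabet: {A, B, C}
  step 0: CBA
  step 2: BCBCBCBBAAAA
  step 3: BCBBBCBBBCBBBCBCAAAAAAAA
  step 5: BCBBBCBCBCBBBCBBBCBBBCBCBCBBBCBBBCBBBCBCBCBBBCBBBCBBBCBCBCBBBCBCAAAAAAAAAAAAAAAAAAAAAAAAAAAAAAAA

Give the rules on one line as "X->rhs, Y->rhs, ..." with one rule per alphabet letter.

A->AA, B->BC, C->BB

  step 2 ⇒ step 3: BCBCBCBBAAAA ⇒ BC·BB·BC·BB·BC·BB·BC·BC·AA·AA·AA·AA
    A ↦ AA
    B ↦ BC
    C ↦ BB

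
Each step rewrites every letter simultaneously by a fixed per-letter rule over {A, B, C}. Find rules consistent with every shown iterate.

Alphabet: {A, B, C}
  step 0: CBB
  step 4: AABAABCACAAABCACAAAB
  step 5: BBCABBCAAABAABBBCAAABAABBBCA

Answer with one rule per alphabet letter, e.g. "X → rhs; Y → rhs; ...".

A->B, B->CA, C->AA

  step 4 ⇒ step 5: AABAABCACAAABCACAAAB ⇒ B·B·CA·B·B·CA·AA·B·AA·B·B·B·CA·AA·B·AA·B·B·B·CA
    A ↦ B
    B ↦ CA
    C ↦ AA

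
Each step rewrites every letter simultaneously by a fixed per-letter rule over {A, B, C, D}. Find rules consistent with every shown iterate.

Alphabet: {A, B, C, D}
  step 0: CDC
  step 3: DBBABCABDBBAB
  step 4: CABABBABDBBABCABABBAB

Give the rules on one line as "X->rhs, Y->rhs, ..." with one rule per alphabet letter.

  step 3 ⇒ step 4: DBBABCABDBBAB ⇒ C·AB·AB·B·AB·DB·B·AB·C·AB·AB·B·AB
    A ↦ B
    B ↦ AB
    C ↦ DB
    D ↦ C

A->B, B->AB, C->DB, D->C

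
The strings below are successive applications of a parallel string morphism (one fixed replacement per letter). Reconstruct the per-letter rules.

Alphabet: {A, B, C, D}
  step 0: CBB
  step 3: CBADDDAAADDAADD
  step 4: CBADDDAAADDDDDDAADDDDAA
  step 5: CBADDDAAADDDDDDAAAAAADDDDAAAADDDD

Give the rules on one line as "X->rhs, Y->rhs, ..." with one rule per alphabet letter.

  step 4 ⇒ step 5: CBADDDAAADDDDDDAADDDDAA ⇒ CB·AD·DD·A·A·A·DD·DD·DD·A·A·A·A·A·A·DD·DD·A·A·A·A·DD·DD
    A ↦ DD
    B ↦ AD
    C ↦ CB
    D ↦ A

A->DD, B->AD, C->CB, D->A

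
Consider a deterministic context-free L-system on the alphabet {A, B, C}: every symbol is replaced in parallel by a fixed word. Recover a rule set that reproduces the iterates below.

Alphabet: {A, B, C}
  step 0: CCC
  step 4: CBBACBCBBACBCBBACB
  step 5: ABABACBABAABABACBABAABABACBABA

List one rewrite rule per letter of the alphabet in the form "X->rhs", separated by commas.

A->CB, B->BA, C->A

  step 4 ⇒ step 5: CBBACBCBBACBCBBACB ⇒ A·BA·BA·CB·A·BA·A·BA·BA·CB·A·BA·A·BA·BA·CB·A·BA
    A ↦ CB
    B ↦ BA
    C ↦ A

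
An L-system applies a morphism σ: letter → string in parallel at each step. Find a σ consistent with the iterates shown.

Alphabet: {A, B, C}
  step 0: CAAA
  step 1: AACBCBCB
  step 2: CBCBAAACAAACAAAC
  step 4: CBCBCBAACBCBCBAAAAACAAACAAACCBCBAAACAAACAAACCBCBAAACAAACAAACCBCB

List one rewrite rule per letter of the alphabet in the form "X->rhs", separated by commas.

  step 1 ⇒ step 2: AACBCBCB ⇒ CB·CB·AA·AC·AA·AC·AA·AC
    A ↦ CB
    B ↦ AC
    C ↦ AA

A->CB, B->AC, C->AA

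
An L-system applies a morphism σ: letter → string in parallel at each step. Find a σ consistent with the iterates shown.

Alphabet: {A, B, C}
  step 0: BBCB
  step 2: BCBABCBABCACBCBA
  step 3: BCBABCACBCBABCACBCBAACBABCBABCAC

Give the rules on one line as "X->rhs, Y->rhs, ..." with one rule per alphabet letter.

  step 2 ⇒ step 3: BCBABCBABCACBCBA ⇒ BC·BA·BC·AC·BC·BA·BC·AC·BC·BA·AC·BA·BC·BA·BC·AC
    A ↦ AC
    B ↦ BC
    C ↦ BA

A->AC, B->BC, C->BA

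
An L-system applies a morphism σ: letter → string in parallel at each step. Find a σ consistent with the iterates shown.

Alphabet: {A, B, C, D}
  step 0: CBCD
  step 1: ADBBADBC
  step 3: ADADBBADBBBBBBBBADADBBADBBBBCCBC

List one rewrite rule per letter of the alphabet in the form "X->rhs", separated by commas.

  step 0 ⇒ step 1: CBCD ⇒ AD·BB·AD·BC
    B ↦ BB
    C ↦ AD
    D ↦ BC
    A ↦ CC  (constrained at step 1)

A->CC, B->BB, C->AD, D->BC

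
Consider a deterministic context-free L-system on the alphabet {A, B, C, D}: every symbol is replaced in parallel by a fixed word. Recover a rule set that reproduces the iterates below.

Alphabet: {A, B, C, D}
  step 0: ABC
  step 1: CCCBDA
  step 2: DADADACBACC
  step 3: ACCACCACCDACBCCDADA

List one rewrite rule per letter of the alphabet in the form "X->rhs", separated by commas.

  step 2 ⇒ step 3: DADADACBACC ⇒ A·CC·A·CC·A·CC·DA·CB·CC·DA·DA
    A ↦ CC
    B ↦ CB
    C ↦ DA
    D ↦ A

A->CC, B->CB, C->DA, D->A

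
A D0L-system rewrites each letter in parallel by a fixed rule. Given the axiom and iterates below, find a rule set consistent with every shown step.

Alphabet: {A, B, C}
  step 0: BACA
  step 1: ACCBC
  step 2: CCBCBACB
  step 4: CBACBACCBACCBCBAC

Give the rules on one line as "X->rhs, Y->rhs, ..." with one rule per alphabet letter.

  step 1 ⇒ step 2: ACCBC ⇒ C·CB·CB·A·CB
    A ↦ C
    B ↦ A
    C ↦ CB

A->C, B->A, C->CB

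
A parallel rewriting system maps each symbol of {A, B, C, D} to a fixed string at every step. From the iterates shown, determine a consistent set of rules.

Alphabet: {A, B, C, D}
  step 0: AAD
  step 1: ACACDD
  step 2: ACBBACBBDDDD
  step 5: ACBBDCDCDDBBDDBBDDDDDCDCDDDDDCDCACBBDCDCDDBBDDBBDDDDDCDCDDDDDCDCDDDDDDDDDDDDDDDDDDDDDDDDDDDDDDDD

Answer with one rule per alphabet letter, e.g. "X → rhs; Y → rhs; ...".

  step 1 ⇒ step 2: ACACDD ⇒ AC·BB·AC·BB·DD·DD
    A ↦ AC
    C ↦ BB
    D ↦ DD
    B ↦ DC  (constrained at step 2)

A->AC, B->DC, C->BB, D->DD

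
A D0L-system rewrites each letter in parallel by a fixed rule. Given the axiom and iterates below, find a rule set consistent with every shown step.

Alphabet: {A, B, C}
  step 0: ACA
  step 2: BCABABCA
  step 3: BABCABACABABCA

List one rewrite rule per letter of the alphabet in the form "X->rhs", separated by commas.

A->CA, B->BA, C->B

  step 2 ⇒ step 3: BCABABCA ⇒ BA·B·CA·BA·CA·BA·B·CA
    A ↦ CA
    B ↦ BA
    C ↦ B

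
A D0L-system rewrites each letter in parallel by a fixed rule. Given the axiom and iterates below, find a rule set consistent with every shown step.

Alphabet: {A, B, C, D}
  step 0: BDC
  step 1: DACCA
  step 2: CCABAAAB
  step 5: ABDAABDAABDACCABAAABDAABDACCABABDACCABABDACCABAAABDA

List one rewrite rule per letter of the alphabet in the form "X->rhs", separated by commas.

A->AB, B->DA, C->A, D->CC

  step 1 ⇒ step 2: DACCA ⇒ CC·AB·A·A·AB
    A ↦ AB
    C ↦ A
    D ↦ CC
  step 0 ⇒ step 1: BDC ⇒ DA·CC·A
    B ↦ DA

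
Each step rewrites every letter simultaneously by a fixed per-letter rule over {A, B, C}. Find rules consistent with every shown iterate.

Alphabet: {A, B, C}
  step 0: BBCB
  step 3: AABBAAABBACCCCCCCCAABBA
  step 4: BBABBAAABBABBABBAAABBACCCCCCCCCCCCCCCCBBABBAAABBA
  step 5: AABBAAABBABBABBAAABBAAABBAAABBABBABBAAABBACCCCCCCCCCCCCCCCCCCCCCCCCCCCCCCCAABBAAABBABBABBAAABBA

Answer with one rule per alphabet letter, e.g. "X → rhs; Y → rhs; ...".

  step 4 ⇒ step 5: BBABBAAABBABBABBAAABBACCCCCCCCCCCCCCCCBBABBAAABBA ⇒ A·A·BBA·A·A·BBA·BBA·BBA·A·A·BBA·A·A·BBA·A·A·BBA·BBA·BBA·A·A·BBA·CC·CC·CC·CC·CC·CC·CC·CC·CC·CC·CC·CC·CC·CC·CC·CC·A·A·BBA·A·A·BBA·BBA·BBA·A·A·BBA
    A ↦ BBA
    B ↦ A
    C ↦ CC

A->BBA, B->A, C->CC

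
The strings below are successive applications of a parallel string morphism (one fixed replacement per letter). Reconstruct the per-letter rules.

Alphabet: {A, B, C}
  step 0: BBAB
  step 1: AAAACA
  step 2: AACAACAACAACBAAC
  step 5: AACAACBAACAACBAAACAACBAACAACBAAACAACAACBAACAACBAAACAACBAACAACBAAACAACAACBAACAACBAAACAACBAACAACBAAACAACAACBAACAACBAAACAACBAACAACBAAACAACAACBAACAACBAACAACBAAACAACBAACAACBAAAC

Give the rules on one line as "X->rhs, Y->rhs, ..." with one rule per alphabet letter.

A->AAC, B->A, C->B

  step 1 ⇒ step 2: AAAACA ⇒ AAC·AAC·AAC·AAC·B·AAC
    A ↦ AAC
    C ↦ B
  step 0 ⇒ step 1: BBAB ⇒ A·A·AAC·A
    B ↦ A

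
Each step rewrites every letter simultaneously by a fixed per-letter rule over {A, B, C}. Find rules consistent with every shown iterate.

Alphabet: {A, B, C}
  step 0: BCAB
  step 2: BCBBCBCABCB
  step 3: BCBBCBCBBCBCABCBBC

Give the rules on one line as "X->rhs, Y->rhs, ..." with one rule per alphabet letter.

  step 2 ⇒ step 3: BCBBCBCABCB ⇒ BC·B·BC·BC·B·BC·B·CA·BC·B·BC
    A ↦ CA
    B ↦ BC
    C ↦ B

A->CA, B->BC, C->B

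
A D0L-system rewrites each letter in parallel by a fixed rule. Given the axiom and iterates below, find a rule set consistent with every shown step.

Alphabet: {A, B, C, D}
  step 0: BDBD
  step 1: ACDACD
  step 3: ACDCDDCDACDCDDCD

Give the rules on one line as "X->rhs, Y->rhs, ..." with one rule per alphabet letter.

  step 0 ⇒ step 1: BDBD ⇒ A·CD·A·CD
    B ↦ A
    D ↦ CD
    A ↦ BD  (constrained at step 1)
    C ↦ D  (constrained at step 1)

A->BD, B->A, C->D, D->CD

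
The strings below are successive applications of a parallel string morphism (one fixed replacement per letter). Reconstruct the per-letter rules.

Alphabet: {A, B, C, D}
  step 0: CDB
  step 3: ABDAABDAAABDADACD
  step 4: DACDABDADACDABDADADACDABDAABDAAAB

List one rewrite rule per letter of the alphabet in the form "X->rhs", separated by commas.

  step 3 ⇒ step 4: ABDAABDAAABDADACD ⇒ DA·CD·AB·DA·DA·CD·AB·DA·DA·DA·CD·AB·DA·AB·DA·A·AB
    A ↦ DA
    B ↦ CD
    C ↦ A
    D ↦ AB

A->DA, B->CD, C->A, D->AB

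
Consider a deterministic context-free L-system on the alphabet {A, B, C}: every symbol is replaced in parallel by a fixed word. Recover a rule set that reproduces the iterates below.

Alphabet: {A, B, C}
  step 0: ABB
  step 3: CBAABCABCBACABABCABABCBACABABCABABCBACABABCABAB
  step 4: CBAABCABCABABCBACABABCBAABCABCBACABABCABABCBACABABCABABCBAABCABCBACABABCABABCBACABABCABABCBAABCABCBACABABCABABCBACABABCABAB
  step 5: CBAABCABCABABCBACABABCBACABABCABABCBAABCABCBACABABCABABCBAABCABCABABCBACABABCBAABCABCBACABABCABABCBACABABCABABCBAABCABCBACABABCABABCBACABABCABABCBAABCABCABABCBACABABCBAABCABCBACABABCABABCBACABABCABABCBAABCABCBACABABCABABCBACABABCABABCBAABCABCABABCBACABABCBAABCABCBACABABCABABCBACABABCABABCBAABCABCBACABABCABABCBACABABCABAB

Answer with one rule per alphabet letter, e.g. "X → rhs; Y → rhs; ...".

  step 4 ⇒ step 5: CBAABCABCABABCBACABABCBAABCABCBACABABCABABCBACABABCABABCBAABCABCBACABABCABABCBACABABCABABCBAABCABCBACABABCABABCBACABABCABAB ⇒ CBA·AB·CAB·CAB·AB·CBA·CAB·AB·CBA·CAB·AB·CAB·AB·CBA·AB·CAB·CBA·CAB·AB·CAB·AB·CBA·AB·CAB·CAB·AB·CBA·CAB·AB·CBA·AB·CAB·CBA·CAB·AB·CAB·AB·CBA·CAB·AB·CAB·AB·CBA·AB·CAB·CBA·CAB·AB·CAB·AB·CBA·CAB·AB·CAB·AB·CBA·AB·CAB·CAB·AB·CBA·CAB·AB·CBA·AB·CAB·CBA·CAB·AB·CAB·AB·CBA·CAB·AB·CAB·AB·CBA·AB·CAB·CBA·CAB·AB·CAB·AB·CBA·CAB·AB·CAB·AB·CBA·AB·CAB·CAB·AB·CBA·CAB·AB·CBA·AB·CAB·CBA·CAB·AB·CAB·AB·CBA·CAB·AB·CAB·AB·CBA·AB·CAB·CBA·CAB·AB·CAB·AB·CBA·CAB·AB·CAB·AB
    A ↦ CAB
    B ↦ AB
    C ↦ CBA

A->CAB, B->AB, C->CBA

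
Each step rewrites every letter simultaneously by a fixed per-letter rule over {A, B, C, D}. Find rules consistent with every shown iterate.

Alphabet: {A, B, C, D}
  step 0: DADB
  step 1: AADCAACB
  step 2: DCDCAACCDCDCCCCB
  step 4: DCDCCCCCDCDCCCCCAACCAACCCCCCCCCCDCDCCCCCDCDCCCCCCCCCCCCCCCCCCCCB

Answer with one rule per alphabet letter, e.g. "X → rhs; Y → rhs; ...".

A->DC, B->CB, C->CC, D->AA

  step 1 ⇒ step 2: AADCAACB ⇒ DC·DC·AA·CC·DC·DC·CC·CB
    A ↦ DC
    B ↦ CB
    C ↦ CC
    D ↦ AA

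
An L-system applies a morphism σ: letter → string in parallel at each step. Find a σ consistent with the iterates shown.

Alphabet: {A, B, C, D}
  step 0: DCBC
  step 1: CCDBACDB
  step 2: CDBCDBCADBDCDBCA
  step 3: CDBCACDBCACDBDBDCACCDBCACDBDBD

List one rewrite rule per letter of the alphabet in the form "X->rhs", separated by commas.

  step 2 ⇒ step 3: CDBCDBCADBDCDBCA ⇒ CDB·C·A·CDB·C·A·CDB·DBD·C·A·C·CDB·C·A·CDB·DBD
    A ↦ DBD
    B ↦ A
    C ↦ CDB
    D ↦ C

A->DBD, B->A, C->CDB, D->C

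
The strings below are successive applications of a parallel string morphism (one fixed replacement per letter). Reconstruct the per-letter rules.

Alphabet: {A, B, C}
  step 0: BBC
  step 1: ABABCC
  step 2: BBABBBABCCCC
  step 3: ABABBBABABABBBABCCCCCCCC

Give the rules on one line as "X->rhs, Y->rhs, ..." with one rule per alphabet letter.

  step 2 ⇒ step 3: BBABBBABCCCC ⇒ AB·AB·BB·AB·AB·AB·BB·AB·CC·CC·CC·CC
    A ↦ BB
    B ↦ AB
    C ↦ CC

A->BB, B->AB, C->CC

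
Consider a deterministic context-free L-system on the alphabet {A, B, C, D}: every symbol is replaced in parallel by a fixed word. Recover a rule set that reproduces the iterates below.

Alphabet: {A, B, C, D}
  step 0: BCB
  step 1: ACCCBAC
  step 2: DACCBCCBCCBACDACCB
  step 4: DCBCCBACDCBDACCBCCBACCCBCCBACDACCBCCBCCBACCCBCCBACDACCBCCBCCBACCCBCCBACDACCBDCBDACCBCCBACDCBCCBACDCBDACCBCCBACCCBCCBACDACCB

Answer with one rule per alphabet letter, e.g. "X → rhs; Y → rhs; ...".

  step 1 ⇒ step 2: ACCCBAC ⇒ DA·CCB·CCB·CCB·AC·DA·CCB
    A ↦ DA
    B ↦ AC
    C ↦ CCB
    D ↦ DCB  (constrained at step 2)

A->DA, B->AC, C->CCB, D->DCB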